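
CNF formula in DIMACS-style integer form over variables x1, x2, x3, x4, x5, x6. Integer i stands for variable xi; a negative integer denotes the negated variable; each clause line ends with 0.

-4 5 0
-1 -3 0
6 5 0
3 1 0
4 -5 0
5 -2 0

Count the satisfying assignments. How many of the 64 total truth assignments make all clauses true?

10

Split on x5, then x1.
  x5=T, x1=T: remaining (x2,x3,x4,x6) ∈ {(F,F,T,F); (F,F,T,T); (T,F,T,F); (T,F,T,T)} — 4.
  x5=T, x1=F: remaining (x2,x3,x4,x6) ∈ {(F,T,T,F); (F,T,T,T); (T,T,T,F); (T,T,T,T)} — 4.
  x5=F, x1=T: remaining (x2,x3,x4,x6) ∈ {(F,F,F,T)} — 1.
  x5=F, x1=F: remaining (x2,x3,x4,x6) ∈ {(F,T,F,T)} — 1.
Total: 4 + 4 + 1 + 1 = 10.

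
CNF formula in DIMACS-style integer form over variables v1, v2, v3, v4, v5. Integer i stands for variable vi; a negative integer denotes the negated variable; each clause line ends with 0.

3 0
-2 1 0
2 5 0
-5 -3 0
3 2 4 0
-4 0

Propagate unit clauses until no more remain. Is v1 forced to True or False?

True

(v3) is a unit clause: v3 = True.
In (!v5 || !v3), !v3 is now false; !v5 must hold, so v5 = False.
(v5 || v2): since v5 = False, the clause reduces to (v2). v2 = True.
From (!v2 || v1) and v2 = True: v1 = True.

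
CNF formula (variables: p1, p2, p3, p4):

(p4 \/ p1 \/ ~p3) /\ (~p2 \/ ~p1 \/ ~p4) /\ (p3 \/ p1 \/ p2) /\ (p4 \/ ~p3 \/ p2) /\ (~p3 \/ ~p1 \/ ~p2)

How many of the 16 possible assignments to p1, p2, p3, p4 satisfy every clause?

Satisfying assignments:
  p1=F p2=F p3=T p4=T
  p1=F p2=T p3=F p4=F
  p1=F p2=T p3=F p4=T
  p1=F p2=T p3=T p4=T
  p1=T p2=F p3=F p4=F
  p1=T p2=F p3=F p4=T
  p1=T p2=F p3=T p4=T
  p1=T p2=T p3=F p4=F
That's 8 in total.

8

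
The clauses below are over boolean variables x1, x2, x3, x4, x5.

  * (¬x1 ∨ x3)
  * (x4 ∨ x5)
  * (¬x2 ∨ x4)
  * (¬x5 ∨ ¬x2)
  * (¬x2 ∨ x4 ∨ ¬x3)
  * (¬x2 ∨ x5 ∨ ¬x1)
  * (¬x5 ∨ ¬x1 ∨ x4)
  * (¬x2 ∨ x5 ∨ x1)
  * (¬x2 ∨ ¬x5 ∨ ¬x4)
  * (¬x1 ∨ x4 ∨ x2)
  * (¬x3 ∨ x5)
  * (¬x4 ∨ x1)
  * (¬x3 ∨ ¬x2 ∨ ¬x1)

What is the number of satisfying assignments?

3

The models are:
  x1=0 x2=0 x3=0 x4=0 x5=1
  x1=0 x2=0 x3=1 x4=0 x5=1
  x1=1 x2=0 x3=1 x4=1 x5=1
That's 3 in total.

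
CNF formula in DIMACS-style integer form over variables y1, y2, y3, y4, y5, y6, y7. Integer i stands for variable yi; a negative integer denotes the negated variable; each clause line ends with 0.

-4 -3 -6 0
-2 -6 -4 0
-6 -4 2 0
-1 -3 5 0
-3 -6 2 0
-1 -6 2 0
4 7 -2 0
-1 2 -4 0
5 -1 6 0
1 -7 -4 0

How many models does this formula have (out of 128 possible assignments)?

41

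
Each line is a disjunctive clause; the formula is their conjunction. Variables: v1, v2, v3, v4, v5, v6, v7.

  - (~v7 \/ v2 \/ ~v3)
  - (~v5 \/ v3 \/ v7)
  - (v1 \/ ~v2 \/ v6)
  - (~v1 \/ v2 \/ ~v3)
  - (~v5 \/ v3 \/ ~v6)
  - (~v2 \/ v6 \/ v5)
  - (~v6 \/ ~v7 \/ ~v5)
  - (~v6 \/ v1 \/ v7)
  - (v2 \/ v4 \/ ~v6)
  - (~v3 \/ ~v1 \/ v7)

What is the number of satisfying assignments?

33

Split on v6, then v2.
  v6=T, v2=T: v4 free; 5 ways for (v1,v3,v5,v7) × 2^1 = 10.
  v6=T, v2=F: remaining (v1,v3,v4,v5,v7) ∈ {(F,F,T,F,T); (T,F,T,F,F); (T,F,T,F,T)} — 3.
  v6=F, v2=T: remaining (v1,v3,v4,v5,v7) ∈ {(T,F,F,T,T); (T,F,T,T,T); (T,T,F,T,T); (T,T,T,T,T)} — 4.
  v6=F, v2=F: v4 free; 8 ways for (v1,v3,v5,v7) × 2^1 = 16.
Total: 10 + 3 + 4 + 16 = 33.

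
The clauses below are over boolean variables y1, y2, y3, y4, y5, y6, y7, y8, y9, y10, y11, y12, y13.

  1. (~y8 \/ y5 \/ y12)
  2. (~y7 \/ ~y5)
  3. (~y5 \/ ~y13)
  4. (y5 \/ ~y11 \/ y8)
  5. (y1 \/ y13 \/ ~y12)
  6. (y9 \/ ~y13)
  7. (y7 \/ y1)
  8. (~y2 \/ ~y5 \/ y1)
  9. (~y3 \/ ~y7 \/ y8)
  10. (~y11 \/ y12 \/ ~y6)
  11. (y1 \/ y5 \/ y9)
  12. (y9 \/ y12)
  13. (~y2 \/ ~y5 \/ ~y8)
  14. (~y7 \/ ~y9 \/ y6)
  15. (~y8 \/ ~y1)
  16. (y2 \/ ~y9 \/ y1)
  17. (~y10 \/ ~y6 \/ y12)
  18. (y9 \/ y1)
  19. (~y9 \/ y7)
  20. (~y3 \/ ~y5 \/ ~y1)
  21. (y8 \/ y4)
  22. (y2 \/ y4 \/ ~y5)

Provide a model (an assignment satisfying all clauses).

y1 = True, y2 = False, y3 = False, y4 = True, y5 = False, y6 = True, y7 = True, y8 = False, y9 = True, y10 = False, y11 = False, y12 = False, y13 = True

Check each clause:
  1. (y12 \/ y5 \/ ~y8) — ~y8 is true.
  2. (~y5 \/ ~y7) — ~y5 is true.
  3. (~y5 \/ ~y13) — ~y5 is true.
  4. (~y11 \/ y5 \/ y8) — ~y11 is true.
  5. (~y12 \/ y13 \/ y1) — y1 is true.
  6. (y9 \/ ~y13) — y9 is true.
  7. (y7 \/ y1) — y1 is true.
  8. (y1 \/ ~y2 \/ ~y5) — y1 is true.
  9. (~y3 \/ ~y7 \/ y8) — ~y3 is true.
  10. (~y11 \/ y12 \/ ~y6) — ~y11 is true.
  11. (y1 \/ y5 \/ y9) — y1 is true.
  12. (y12 \/ y9) — y9 is true.
  13. (~y2 \/ ~y5 \/ ~y8) — ~y8 is true.
  14. (~y7 \/ ~y9 \/ y6) — y6 is true.
  15. (~y1 \/ ~y8) — ~y8 is true.
  16. (y1 \/ y2 \/ ~y9) — y1 is true.
  17. (y12 \/ ~y10 \/ ~y6) — ~y10 is true.
  18. (y1 \/ y9) — y1 is true.
  19. (~y9 \/ y7) — y7 is true.
  20. (~y1 \/ ~y3 \/ ~y5) — ~y5 is true.
  21. (y8 \/ y4) — y4 is true.
  22. (y2 \/ ~y5 \/ y4) — ~y5 is true.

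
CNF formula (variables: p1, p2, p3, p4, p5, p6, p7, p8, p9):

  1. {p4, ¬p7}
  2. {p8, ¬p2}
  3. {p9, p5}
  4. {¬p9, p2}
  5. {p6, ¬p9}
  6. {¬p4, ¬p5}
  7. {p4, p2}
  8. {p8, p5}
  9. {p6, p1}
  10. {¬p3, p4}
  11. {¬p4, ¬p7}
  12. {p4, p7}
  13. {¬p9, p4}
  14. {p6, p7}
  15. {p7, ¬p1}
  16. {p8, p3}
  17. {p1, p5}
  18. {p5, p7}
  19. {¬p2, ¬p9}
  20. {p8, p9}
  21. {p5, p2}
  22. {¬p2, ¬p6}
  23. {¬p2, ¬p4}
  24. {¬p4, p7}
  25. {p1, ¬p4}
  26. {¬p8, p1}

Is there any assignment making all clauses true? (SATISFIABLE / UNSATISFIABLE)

p4 = True:
  propagation gives p5=False, p9=True, p2=True; an empty clause results — contradiction.
p4 = False:
  propagation gives p7=False; an empty clause results — contradiction.
Every branch closes, so no satisfying assignment exists.

UNSATISFIABLE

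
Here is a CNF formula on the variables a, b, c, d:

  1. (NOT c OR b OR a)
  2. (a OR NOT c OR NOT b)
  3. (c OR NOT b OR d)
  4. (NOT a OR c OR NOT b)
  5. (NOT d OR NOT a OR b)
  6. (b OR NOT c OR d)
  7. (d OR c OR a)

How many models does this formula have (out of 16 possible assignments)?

5

The models are:
  a=0 b=0 c=0 d=1
  a=0 b=1 c=0 d=1
  a=1 b=0 c=0 d=0
  a=1 b=1 c=1 d=0
  a=1 b=1 c=1 d=1
Count: 5.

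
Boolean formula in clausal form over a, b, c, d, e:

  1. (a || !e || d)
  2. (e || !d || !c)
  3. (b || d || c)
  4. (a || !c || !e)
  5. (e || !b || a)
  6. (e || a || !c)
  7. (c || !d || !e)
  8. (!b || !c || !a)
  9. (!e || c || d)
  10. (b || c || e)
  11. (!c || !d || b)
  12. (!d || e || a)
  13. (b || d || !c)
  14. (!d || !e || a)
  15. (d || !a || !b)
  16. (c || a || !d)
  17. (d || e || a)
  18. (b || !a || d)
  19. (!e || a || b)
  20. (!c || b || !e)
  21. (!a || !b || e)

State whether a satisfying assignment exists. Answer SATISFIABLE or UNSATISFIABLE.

e = True:
  d = True:
    propagation gives c=True, a=True, b=False; an empty clause results — contradiction.
  d = False:
    propagation gives a=True, c=True, b=False; an empty clause results — contradiction.
e = False:
  a = True:
    propagation gives b=False, c=True, d=False; an empty clause results — contradiction.
  a = False:
    propagation gives b=False, c=False; an empty clause results — contradiction.
Every branch closes, so no satisfying assignment exists.

UNSATISFIABLE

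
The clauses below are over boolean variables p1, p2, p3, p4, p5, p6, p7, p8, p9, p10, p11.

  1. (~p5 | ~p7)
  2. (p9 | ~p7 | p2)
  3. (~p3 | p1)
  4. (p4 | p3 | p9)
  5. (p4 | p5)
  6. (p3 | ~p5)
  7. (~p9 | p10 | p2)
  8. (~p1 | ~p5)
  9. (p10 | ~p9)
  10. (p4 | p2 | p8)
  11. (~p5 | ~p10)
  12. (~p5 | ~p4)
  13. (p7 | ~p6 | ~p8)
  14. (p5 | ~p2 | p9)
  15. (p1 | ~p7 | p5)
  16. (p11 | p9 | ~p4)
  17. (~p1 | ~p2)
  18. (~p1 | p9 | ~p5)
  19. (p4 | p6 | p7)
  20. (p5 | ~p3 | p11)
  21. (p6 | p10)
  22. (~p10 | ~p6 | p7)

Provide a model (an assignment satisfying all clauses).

p1 = F, p2 = F, p3 = F, p4 = T, p5 = F, p6 = F, p7 = F, p8 = T, p9 = T, p10 = T, p11 = T

Pure literal: p11 appears only positively; assign p11 = True.
Set p1 = False and propagate.
  then p3 is forced to False.
  then p5 is forced to False.
  then p4 is forced to True.
  then p7 is forced to False.
Branch on p2: take p2 = False.
Try p6 = False.
  then p10 is forced to True.
p8, p9 are now unconstrained; take p8 = True, p9 = True.
Every clause has at least one true literal under this assignment.
Check each clause:
  1. (~p7 | ~p5) — ~p7 is true.
  2. (~p7 | p2 | p9) — p9 is true.
  3. (~p3 | p1) — ~p3 is true.
  4. (p4 | p9 | p3) — p9 is true.
  5. (p5 | p4) — p4 is true.
  6. (p3 | ~p5) — ~p5 is true.
  7. (~p9 | p10 | p2) — p10 is true.
  8. (~p5 | ~p1) — ~p5 is true.
  9. (p10 | ~p9) — p10 is true.
  10. (p4 | p8 | p2) — p8 is true.
  11. (~p10 | ~p5) — ~p5 is true.
  12. (~p5 | ~p4) — ~p5 is true.
  13. (~p8 | ~p6 | p7) — ~p6 is true.
  14. (p5 | ~p2 | p9) — p9 is true.
  15. (~p7 | p5 | p1) — ~p7 is true.
  16. (~p4 | p9 | p11) — p9 is true.
  17. (~p2 | ~p1) — ~p2 is true.
  18. (p9 | ~p5 | ~p1) — p9 is true.
  19. (p7 | p4 | p6) — p4 is true.
  20. (p5 | p11 | ~p3) — ~p3 is true.
  21. (p10 | p6) — p10 is true.
  22. (~p6 | ~p10 | p7) — ~p6 is true.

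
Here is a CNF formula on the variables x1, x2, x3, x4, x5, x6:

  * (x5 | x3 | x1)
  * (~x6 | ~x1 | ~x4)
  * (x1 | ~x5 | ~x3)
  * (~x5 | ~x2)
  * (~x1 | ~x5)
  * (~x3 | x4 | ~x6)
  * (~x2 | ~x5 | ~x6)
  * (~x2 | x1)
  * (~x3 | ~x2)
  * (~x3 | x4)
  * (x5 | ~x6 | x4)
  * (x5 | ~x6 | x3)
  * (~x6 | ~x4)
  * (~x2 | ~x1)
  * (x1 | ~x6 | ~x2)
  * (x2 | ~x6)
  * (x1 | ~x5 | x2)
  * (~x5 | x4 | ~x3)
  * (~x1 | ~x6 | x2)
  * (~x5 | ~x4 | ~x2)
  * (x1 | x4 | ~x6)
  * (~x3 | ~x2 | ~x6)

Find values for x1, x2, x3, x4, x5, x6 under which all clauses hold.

x1 = F, x2 = F, x3 = T, x4 = T, x5 = F, x6 = F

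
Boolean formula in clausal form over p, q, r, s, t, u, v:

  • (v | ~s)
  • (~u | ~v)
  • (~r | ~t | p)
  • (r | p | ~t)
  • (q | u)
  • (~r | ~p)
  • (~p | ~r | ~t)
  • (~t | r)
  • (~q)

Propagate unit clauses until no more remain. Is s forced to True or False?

(~q) is a unit clause: q = False.
(u | q) with q = False leaves only u, so u = True.
(~u | ~v): since u = True, the clause reduces to (~v). v = False.
From (v | ~s) and v = False: s = False.

False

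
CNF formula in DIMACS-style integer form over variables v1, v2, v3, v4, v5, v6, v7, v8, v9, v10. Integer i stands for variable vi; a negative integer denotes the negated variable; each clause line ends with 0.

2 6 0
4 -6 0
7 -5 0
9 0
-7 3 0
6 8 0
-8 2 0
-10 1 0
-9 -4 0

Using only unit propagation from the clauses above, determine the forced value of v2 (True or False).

True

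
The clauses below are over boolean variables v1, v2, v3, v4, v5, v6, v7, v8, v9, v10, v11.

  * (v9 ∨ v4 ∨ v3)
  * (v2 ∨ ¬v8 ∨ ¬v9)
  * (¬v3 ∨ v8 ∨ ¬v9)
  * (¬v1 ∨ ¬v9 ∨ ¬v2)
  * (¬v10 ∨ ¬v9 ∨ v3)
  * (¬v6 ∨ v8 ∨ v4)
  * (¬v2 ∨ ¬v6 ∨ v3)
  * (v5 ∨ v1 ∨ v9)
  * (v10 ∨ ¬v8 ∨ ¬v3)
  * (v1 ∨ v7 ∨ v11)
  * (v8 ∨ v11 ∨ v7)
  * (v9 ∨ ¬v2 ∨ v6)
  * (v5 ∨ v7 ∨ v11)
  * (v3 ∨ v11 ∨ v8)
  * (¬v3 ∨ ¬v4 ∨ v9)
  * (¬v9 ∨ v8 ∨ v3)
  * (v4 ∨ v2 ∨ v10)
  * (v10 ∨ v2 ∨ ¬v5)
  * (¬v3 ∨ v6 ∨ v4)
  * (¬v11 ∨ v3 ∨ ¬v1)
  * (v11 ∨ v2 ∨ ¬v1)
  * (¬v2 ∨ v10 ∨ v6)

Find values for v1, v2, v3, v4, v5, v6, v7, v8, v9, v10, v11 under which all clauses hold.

v1 = F  v2 = T  v3 = T  v4 = F  v5 = T  v6 = T  v7 = T  v8 = T  v9 = T  v10 = T  v11 = F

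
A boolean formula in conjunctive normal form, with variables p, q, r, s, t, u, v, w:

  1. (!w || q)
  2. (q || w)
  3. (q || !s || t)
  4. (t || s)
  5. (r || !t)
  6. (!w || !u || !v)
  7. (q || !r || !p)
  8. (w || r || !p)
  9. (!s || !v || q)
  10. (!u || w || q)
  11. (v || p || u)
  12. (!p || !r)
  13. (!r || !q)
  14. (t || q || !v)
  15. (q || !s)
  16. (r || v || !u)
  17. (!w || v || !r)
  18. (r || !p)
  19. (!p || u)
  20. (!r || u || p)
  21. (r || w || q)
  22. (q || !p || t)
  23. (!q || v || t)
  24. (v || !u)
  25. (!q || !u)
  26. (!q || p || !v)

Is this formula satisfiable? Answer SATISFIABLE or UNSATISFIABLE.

UNSATISFIABLE

q = True:
  propagation gives r=False, t=False, s=True, p=False; an empty clause results — contradiction.
q = False:
  propagation gives w=False; an empty clause results — contradiction.
Every branch closes, so no satisfying assignment exists.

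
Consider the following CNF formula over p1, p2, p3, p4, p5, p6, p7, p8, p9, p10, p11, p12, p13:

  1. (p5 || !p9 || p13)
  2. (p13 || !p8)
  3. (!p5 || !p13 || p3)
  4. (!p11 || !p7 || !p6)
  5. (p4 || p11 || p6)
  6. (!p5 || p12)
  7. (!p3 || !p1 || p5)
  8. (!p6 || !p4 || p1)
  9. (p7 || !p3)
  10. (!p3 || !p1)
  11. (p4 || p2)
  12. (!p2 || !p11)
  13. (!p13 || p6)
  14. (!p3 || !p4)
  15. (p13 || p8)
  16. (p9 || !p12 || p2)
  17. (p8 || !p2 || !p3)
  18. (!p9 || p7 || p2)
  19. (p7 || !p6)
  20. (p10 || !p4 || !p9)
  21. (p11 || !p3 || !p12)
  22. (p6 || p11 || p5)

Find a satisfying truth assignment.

p1=True, p2=True, p3=False, p4=False, p5=False, p6=True, p7=True, p8=False, p9=True, p10=True, p11=False, p12=True, p13=True

Pure literal: p10 appears only positively; assign p10 = True.
Set p1 = True and propagate.
  then p3 is forced to False.
For the remaining variables, p2 = True, p4 = False, p5 = False, p6 = True, p7 = True, p8 = False, p9 = True, p11 = False, p12 = True, p13 = True works.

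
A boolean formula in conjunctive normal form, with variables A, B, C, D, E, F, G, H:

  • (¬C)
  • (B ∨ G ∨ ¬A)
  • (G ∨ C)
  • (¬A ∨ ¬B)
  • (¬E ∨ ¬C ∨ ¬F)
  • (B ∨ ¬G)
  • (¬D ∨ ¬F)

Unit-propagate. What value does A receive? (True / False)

Unit clause (¬C) sets C = False.
From (G ∨ C) and C = False: G = True.
(B ∨ ¬G): since G = True, the clause reduces to (B). B = True.
In (¬A ∨ ¬B), ¬B is now false; ¬A must hold, so A = False.

False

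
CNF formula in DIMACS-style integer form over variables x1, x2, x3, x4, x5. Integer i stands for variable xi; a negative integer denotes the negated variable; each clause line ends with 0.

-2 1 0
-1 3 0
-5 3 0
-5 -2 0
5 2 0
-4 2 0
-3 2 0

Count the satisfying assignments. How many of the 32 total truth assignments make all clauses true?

2

The models are:
  x1=1 x2=1 x3=1 x4=0 x5=0
  x1=1 x2=1 x3=1 x4=1 x5=0
Count: 2.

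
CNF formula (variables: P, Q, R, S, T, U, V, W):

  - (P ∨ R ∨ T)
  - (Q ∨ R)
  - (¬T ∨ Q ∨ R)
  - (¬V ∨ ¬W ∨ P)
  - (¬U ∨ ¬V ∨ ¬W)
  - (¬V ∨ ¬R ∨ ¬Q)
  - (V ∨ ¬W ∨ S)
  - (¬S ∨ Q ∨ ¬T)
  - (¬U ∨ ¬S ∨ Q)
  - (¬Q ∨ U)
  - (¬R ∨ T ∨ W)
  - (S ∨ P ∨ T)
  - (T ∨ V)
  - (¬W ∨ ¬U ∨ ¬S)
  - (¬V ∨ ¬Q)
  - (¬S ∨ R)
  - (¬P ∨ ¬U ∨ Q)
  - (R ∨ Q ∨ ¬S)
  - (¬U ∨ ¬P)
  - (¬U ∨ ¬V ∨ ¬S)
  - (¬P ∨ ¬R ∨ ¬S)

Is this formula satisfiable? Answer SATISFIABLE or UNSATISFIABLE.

Set P = True and propagate.
  then U is forced to False.
  then Q is forced to False.
  then R is forced to True.
  then S is forced to False.
The remaining clauses are satisfied by T = True, V = True, W = True.
Every clause has at least one true literal under this assignment.
So P=True  Q=False  R=True  S=False  T=True  U=False  V=True  W=True is a satisfying assignment.

SATISFIABLE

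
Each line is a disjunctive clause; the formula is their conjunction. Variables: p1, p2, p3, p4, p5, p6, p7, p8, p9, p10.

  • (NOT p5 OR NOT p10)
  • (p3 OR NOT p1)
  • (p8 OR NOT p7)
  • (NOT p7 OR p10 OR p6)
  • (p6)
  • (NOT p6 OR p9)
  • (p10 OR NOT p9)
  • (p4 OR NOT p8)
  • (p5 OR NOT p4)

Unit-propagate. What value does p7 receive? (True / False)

False

(p6) stands alone — p6 = True.
(p9 OR NOT p6): since p6 = True, the clause reduces to (p9). p9 = True.
In (NOT p9 OR p10), NOT p9 is now false; p10 must hold, so p10 = True.
In (NOT p5 OR NOT p10), NOT p10 is now false; NOT p5 must hold, so p5 = False.
(NOT p4 OR p5) with p5 = False leaves only NOT p4, so p4 = False.
In (p4 OR NOT p8), p4 is now false; NOT p8 must hold, so p8 = False.
From (p8 OR NOT p7) and p8 = False: p7 = False.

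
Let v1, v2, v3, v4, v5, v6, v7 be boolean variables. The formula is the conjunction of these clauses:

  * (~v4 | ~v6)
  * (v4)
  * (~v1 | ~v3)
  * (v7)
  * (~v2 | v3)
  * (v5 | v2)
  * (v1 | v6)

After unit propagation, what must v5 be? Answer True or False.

True

(v4) stands alone — v4 = True.
In (~v6 | ~v4), ~v4 is now false; ~v6 must hold, so v6 = False.
(v7) is a unit clause: v7 = True.
In (v1 | v6), v6 is now false; v1 must hold, so v1 = True.
(~v3 | ~v1): since v1 = True, the clause reduces to (~v3). v3 = False.
From (~v2 | v3) and v3 = False: v2 = False.
In (v2 | v5), v2 is now false; v5 must hold, so v5 = True.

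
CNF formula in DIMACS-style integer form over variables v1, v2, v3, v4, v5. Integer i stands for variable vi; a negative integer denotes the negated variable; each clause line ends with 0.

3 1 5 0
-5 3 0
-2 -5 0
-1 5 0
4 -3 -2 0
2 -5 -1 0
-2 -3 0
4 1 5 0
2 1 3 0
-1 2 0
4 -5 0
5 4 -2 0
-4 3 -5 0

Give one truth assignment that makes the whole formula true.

v1 = F  v2 = F  v3 = T  v4 = T  v5 = F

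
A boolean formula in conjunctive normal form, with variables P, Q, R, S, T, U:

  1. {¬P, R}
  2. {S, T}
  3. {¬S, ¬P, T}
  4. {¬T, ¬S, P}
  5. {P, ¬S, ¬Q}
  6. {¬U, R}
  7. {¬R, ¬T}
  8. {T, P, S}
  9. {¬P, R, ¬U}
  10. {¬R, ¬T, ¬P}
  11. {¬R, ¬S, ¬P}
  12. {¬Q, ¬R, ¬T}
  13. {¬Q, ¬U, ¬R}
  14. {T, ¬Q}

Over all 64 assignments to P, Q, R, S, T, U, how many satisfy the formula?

5

Satisfying assignments:
  P=F Q=F R=F S=F T=T U=F
  P=F Q=F R=F S=T T=F U=F
  P=F Q=F R=T S=T T=F U=F
  P=F Q=F R=T S=T T=F U=T
  P=F Q=T R=F S=F T=T U=F
That's 5 in total.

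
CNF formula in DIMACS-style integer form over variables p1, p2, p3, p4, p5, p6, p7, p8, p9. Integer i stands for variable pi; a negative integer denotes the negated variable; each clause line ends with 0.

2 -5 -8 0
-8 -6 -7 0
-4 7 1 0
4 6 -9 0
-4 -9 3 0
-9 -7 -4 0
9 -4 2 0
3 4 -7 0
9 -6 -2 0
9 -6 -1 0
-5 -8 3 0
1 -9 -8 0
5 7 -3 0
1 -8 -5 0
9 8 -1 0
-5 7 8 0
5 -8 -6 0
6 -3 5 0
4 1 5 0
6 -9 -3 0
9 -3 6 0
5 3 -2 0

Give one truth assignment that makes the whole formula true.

p1=T, p2=F, p3=T, p4=F, p5=T, p6=T, p7=T, p8=F, p9=T

Set p1 = True and propagate.
Branch on p2: take p2 = False.
For the remaining variables, p3 = True, p4 = False, p5 = True, p6 = True, p7 = True, p8 = False, p9 = True works.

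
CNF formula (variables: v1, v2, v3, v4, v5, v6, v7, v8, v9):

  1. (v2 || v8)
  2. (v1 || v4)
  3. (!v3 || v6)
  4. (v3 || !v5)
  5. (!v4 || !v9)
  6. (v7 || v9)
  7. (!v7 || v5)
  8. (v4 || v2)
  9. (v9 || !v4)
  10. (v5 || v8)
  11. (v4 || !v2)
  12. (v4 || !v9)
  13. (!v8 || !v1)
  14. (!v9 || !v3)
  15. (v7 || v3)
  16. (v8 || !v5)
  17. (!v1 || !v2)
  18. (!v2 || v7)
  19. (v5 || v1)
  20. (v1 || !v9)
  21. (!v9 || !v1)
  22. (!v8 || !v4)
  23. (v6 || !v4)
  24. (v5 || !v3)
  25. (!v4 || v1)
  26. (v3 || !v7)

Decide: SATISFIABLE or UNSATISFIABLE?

v4 = True:
  propagation gives v9=False; an empty clause results — contradiction.
v4 = False:
  propagation gives v1=True, v2=True; an empty clause results — contradiction.
Every branch closes, so no satisfying assignment exists.

UNSATISFIABLE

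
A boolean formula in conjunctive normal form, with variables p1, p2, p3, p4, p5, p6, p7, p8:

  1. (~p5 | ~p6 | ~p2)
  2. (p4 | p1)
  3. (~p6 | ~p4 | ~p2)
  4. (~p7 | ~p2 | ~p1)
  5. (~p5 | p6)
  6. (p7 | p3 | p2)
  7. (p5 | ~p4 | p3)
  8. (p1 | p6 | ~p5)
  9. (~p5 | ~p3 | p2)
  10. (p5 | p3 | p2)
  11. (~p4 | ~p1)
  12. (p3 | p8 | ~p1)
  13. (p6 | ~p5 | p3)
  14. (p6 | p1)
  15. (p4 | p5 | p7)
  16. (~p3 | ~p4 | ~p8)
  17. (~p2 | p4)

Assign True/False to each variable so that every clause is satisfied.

p1=T, p2=F, p3=T, p4=F, p5=F, p6=F, p7=T, p8=T

Set p1 = True and propagate.
  then p4 is forced to False.
  then p2 is forced to False.
For the remaining variables, p3 = True, p5 = False, p6 = False, p7 = True, p8 = True works.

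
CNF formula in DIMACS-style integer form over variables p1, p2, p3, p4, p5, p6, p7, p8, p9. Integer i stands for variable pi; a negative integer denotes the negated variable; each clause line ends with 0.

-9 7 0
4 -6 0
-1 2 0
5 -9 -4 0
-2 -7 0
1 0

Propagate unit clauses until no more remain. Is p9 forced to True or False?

False

(p1) stands alone — p1 = True.
In (~p1 \/ p2), ~p1 is now false; p2 must hold, so p2 = True.
(~p2 \/ ~p7): since p2 = True, the clause reduces to (~p7). p7 = False.
In (~p9 \/ p7), p7 is now false; ~p9 must hold, so p9 = False.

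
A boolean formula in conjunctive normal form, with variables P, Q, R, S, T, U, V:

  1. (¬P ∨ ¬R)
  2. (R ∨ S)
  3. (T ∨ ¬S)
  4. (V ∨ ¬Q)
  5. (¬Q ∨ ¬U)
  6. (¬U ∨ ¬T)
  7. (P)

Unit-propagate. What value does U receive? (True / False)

(P) stands alone — P = True.
(¬R ∨ ¬P): since P = True, the clause reduces to (¬R). R = False.
(R ∨ S): since R = False, the clause reduces to (S). S = True.
From (T ∨ ¬S) and S = True: T = True.
From (¬U ∨ ¬T) and T = True: U = False.

False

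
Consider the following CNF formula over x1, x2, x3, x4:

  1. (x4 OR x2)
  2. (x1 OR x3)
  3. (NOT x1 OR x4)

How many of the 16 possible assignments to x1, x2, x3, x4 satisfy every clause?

The models are:
  x1=0 x2=0 x3=1 x4=1
  x1=0 x2=1 x3=1 x4=0
  x1=0 x2=1 x3=1 x4=1
  x1=1 x2=0 x3=0 x4=1
  x1=1 x2=0 x3=1 x4=1
  x1=1 x2=1 x3=0 x4=1
  x1=1 x2=1 x3=1 x4=1
That's 7 in total.

7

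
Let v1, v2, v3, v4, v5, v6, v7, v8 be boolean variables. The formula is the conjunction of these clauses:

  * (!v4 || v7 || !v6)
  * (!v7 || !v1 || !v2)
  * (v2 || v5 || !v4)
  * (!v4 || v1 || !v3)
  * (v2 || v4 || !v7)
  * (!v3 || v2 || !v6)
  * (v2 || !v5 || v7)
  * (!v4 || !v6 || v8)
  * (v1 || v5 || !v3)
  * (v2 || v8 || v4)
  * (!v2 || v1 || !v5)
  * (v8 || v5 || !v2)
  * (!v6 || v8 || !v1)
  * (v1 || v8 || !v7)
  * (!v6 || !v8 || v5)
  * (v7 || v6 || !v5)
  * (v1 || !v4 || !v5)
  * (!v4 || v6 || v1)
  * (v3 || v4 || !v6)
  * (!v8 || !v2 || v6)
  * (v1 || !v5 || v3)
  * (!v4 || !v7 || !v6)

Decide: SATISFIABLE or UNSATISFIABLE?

SATISFIABLE

Try v1 = True.
For the remaining variables, v2 = False, v3 = True, v4 = True, v5 = True, v6 = False, v7 = True, v8 = False works.
Every clause has at least one true literal under this assignment.
So v1 = True, v2 = False, v3 = True, v4 = True, v5 = True, v6 = False, v7 = True, v8 = False is a satisfying assignment.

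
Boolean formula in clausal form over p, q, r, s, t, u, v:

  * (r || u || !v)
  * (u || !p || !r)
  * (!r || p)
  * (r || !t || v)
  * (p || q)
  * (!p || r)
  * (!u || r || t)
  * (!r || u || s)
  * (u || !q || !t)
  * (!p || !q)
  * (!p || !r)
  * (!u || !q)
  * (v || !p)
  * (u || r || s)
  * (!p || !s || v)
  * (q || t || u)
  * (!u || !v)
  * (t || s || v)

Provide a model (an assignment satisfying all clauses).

p=0  q=1  r=0  s=1  t=0  u=0  v=0

Check each clause:
  1. (r || !v || u) — !v is true.
  2. (u || !r || !p) — !r is true.
  3. (!r || p) — !r is true.
  4. (r || !t || v) — !t is true.
  5. (q || p) — q is true.
  6. (r || !p) — !p is true.
  7. (r || t || !u) — !u is true.
  8. (s || !r || u) — s is true.
  9. (!t || u || !q) — !t is true.
  10. (!p || !q) — !p is true.
  11. (!p || !r) — !r is true.
  12. (!u || !q) — !u is true.
  13. (v || !p) — !p is true.
  14. (r || u || s) — s is true.
  15. (!p || v || !s) — !p is true.
  16. (t || u || q) — q is true.
  17. (!u || !v) — !v is true.
  18. (s || t || v) — s is true.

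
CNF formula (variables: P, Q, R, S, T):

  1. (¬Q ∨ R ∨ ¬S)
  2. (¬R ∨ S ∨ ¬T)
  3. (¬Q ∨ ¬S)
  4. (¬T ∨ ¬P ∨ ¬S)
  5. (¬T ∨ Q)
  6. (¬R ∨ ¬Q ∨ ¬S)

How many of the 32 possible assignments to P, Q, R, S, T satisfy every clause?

Case analysis on S and Q:
  S=T, Q=T: a clause becomes empty — 0.
  S=T, Q=F: remaining (P,R,T) ∈ {(F,F,F); (F,T,F); (T,F,F); (T,T,F)} — 4.
  S=F, Q=T: P free; 3 ways for (R,T) × 2^1 = 6.
  S=F, Q=F: remaining (P,R,T) ∈ {(F,F,F); (F,T,F); (T,F,F); (T,T,F)} — 4.
Total: 0 + 4 + 6 + 4 = 14.

14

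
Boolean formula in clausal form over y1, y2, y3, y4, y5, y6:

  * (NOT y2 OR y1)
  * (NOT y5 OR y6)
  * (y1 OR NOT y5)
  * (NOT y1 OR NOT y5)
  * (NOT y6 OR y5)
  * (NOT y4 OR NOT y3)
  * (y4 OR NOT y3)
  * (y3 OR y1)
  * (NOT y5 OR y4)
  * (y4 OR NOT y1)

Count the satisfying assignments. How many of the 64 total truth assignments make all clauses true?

2

Satisfying assignments:
  y1=1 y2=0 y3=0 y4=1 y5=0 y6=0
  y1=1 y2=1 y3=0 y4=1 y5=0 y6=0
Count: 2.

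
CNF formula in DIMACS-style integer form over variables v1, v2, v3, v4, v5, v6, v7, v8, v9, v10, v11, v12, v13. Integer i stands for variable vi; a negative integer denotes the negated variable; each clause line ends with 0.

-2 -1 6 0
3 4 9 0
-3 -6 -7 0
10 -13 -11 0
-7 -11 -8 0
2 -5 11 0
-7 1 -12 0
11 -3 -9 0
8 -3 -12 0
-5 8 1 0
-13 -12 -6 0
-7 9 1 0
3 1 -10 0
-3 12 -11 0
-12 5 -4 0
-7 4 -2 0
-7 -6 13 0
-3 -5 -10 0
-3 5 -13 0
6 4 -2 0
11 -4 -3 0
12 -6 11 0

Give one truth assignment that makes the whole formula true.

v1 = True, v2 = False, v3 = False, v4 = True, v5 = True, v6 = False, v7 = True, v8 = False, v9 = False, v10 = False, v11 = True, v12 = True, v13 = False

Check each clause:
  1. (~v1 \/ v6 \/ ~v2) — ~v2 is true.
  2. (v9 \/ v4 \/ v3) — v4 is true.
  3. (~v7 \/ ~v6 \/ ~v3) — ~v6 is true.
  4. (~v11 \/ ~v13 \/ v10) — ~v13 is true.
  5. (~v8 \/ ~v7 \/ ~v11) — ~v8 is true.
  6. (v2 \/ ~v5 \/ v11) — v11 is true.
  7. (~v7 \/ ~v12 \/ v1) — v1 is true.
  8. (~v3 \/ ~v9 \/ v11) — v11 is true.
  9. (~v12 \/ v8 \/ ~v3) — ~v3 is true.
  10. (v8 \/ v1 \/ ~v5) — v1 is true.
  11. (~v12 \/ ~v13 \/ ~v6) — ~v6 is true.
  12. (v1 \/ v9 \/ ~v7) — v1 is true.
  13. (~v10 \/ v3 \/ v1) — v1 is true.
  14. (~v11 \/ ~v3 \/ v12) — ~v3 is true.
  15. (~v4 \/ v5 \/ ~v12) — v5 is true.
  16. (v4 \/ ~v2 \/ ~v7) — v4 is true.
  17. (~v6 \/ v13 \/ ~v7) — ~v6 is true.
  18. (~v10 \/ ~v5 \/ ~v3) — ~v3 is true.
  19. (v5 \/ ~v13 \/ ~v3) — v5 is true.
  20. (v4 \/ ~v2 \/ v6) — v4 is true.
  21. (v11 \/ ~v4 \/ ~v3) — v11 is true.
  22. (v12 \/ v11 \/ ~v6) — ~v6 is true.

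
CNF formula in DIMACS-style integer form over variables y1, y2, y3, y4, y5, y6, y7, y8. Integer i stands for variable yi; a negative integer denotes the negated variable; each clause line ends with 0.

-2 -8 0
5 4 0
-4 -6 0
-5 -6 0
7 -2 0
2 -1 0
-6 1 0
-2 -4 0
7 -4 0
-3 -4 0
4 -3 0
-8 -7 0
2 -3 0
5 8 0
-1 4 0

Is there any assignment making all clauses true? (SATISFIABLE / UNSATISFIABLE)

SATISFIABLE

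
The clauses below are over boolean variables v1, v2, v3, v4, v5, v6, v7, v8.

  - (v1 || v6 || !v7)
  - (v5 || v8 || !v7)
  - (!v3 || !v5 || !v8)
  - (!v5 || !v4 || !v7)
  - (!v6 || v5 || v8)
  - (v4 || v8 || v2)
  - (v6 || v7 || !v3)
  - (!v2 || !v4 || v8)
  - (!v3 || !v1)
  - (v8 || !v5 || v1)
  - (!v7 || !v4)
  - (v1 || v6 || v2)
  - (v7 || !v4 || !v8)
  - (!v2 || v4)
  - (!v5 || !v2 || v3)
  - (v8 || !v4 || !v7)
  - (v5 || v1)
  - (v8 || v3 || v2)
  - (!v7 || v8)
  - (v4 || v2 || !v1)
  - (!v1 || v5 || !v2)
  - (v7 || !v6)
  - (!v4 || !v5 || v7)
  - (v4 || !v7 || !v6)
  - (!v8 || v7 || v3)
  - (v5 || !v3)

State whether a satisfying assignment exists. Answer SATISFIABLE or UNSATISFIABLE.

v7 = True:
  propagation gives v4=False, v2=False, v8=True, v1=False; an empty clause results — contradiction.
v7 = False:
  propagation gives v6=False, v3=False, v8=False, v2=True; an empty clause results — contradiction.
Every branch closes, so no satisfying assignment exists.

UNSATISFIABLE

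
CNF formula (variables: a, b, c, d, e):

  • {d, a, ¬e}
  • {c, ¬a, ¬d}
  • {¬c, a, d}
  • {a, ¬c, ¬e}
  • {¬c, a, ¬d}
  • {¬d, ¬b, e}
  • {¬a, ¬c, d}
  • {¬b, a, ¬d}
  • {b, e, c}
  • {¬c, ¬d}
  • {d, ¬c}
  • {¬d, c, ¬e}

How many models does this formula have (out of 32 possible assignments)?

4

The models are:
  a=0 b=1 c=0 d=0 e=0
  a=1 b=0 c=0 d=0 e=1
  a=1 b=1 c=0 d=0 e=0
  a=1 b=1 c=0 d=0 e=1
Count: 4.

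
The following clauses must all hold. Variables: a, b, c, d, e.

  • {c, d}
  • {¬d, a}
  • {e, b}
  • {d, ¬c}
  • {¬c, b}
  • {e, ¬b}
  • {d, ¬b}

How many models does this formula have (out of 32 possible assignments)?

3

The models are:
  a=1 b=0 c=0 d=1 e=1
  a=1 b=1 c=0 d=1 e=1
  a=1 b=1 c=1 d=1 e=1
That's 3 in total.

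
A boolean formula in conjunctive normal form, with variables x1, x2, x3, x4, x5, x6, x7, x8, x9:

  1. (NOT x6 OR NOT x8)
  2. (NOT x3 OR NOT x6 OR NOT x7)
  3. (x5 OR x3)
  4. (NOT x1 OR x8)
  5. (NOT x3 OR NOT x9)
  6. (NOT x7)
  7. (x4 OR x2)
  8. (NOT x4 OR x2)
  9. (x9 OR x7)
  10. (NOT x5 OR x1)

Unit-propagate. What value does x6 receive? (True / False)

False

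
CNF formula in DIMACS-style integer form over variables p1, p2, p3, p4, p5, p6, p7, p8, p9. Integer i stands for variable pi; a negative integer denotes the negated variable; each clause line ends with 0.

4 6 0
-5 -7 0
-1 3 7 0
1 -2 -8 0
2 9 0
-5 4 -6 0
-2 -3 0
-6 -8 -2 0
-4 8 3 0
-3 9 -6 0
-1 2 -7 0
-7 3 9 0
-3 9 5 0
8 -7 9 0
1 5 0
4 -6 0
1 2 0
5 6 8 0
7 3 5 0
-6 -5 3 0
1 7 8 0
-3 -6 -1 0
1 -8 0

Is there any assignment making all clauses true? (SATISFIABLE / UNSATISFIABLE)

Pure literal: p9 appears only positively; assign p9 = True.
Try p1 = True.
The remaining clauses are satisfied by p2 = False, p3 = True, p4 = True, p5 = True, p6 = False, p7 = False, p8 = False.
Every clause has at least one true literal under this assignment.
So p1=T  p2=F  p3=T  p4=T  p5=T  p6=F  p7=F  p8=F  p9=T is a satisfying assignment.

SATISFIABLE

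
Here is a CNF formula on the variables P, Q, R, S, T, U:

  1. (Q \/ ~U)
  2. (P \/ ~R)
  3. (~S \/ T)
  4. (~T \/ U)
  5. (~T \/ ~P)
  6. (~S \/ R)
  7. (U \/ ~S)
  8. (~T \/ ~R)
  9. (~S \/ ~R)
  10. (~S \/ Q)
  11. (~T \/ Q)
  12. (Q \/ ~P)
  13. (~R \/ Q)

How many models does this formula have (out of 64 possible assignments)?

8

The models are:
  P=0 Q=0 R=0 S=0 T=0 U=0
  P=0 Q=1 R=0 S=0 T=0 U=0
  P=0 Q=1 R=0 S=0 T=0 U=1
  P=0 Q=1 R=0 S=0 T=1 U=1
  P=1 Q=1 R=0 S=0 T=0 U=0
  P=1 Q=1 R=0 S=0 T=0 U=1
  P=1 Q=1 R=1 S=0 T=0 U=0
  P=1 Q=1 R=1 S=0 T=0 U=1
Count: 8.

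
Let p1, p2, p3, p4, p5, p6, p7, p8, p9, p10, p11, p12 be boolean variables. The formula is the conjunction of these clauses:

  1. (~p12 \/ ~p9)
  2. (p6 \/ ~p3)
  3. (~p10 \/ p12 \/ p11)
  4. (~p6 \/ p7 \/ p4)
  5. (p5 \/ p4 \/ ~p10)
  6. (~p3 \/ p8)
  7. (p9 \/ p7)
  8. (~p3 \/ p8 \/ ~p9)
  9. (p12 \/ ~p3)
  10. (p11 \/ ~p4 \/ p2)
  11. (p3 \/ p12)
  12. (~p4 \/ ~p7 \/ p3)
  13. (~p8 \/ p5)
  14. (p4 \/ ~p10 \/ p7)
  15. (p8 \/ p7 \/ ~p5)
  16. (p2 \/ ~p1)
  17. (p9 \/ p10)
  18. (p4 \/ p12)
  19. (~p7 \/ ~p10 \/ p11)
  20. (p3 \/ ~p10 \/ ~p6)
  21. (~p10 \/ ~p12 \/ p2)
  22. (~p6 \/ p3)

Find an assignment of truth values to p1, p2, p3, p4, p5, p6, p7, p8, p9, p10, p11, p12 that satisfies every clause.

p1 = 0  p2 = 1  p3 = 1  p4 = 1  p5 = 1  p6 = 1  p7 = 1  p8 = 1  p9 = 0  p10 = 1  p11 = 1  p12 = 1

Check each clause:
  1. (~p9 \/ ~p12) — ~p9 is true.
  2. (p6 \/ ~p3) — p6 is true.
  3. (~p10 \/ p12 \/ p11) — p11 is true.
  4. (~p6 \/ p7 \/ p4) — p4 is true.
  5. (p5 \/ ~p10 \/ p4) — p4 is true.
  6. (p8 \/ ~p3) — p8 is true.
  7. (p9 \/ p7) — p7 is true.
  8. (~p9 \/ p8 \/ ~p3) — p8 is true.
  9. (p12 \/ ~p3) — p12 is true.
  10. (p11 \/ p2 \/ ~p4) — p2 is true.
  11. (p12 \/ p3) — p3 is true.
  12. (~p7 \/ ~p4 \/ p3) — p3 is true.
  13. (p5 \/ ~p8) — p5 is true.
  14. (~p10 \/ p7 \/ p4) — p4 is true.
  15. (~p5 \/ p7 \/ p8) — p8 is true.
  16. (~p1 \/ p2) — p2 is true.
  17. (p9 \/ p10) — p10 is true.
  18. (p12 \/ p4) — p4 is true.
  19. (~p10 \/ ~p7 \/ p11) — p11 is true.
  20. (~p10 \/ p3 \/ ~p6) — p3 is true.
  21. (p2 \/ ~p12 \/ ~p10) — p2 is true.
  22. (p3 \/ ~p6) — p3 is true.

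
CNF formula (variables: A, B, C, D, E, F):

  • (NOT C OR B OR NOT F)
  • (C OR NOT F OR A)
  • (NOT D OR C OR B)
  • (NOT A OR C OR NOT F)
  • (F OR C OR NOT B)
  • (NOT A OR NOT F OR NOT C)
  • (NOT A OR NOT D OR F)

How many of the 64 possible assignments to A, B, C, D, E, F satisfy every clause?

20

Case analysis on C and F:
  C=1, F=1: remaining (A,B,D,E) ∈ {(0,1,0,0); (0,1,0,1); (0,1,1,0); (0,1,1,1)} — 4.
  C=1, F=0: B, E free; 3 ways for (A,D) × 2^2 = 12.
  C=0, F=1: a clause becomes empty — 0.
  C=0, F=0: remaining (A,B,D,E) ∈ {(0,0,0,0); (0,0,0,1); (1,0,0,0); (1,0,0,1)} — 4.
Total: 4 + 12 + 0 + 4 = 20.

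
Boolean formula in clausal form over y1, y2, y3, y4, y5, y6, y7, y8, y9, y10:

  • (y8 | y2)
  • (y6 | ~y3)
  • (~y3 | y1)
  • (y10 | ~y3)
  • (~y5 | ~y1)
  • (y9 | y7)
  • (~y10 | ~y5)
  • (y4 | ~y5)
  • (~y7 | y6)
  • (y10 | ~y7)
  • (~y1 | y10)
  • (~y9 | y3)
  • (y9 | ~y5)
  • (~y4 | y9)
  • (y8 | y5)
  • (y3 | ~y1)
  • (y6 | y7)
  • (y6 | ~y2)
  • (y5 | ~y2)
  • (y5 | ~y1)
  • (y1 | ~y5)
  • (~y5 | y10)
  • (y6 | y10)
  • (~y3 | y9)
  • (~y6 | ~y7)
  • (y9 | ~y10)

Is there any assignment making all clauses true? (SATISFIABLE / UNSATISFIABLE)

y5 = True:
  propagation gives y1=False; an empty clause results — contradiction.
y5 = False:
  propagation gives y8=True, y2=False, y1=False, y3=False; an empty clause results — contradiction.
Every branch closes, so no satisfying assignment exists.

UNSATISFIABLE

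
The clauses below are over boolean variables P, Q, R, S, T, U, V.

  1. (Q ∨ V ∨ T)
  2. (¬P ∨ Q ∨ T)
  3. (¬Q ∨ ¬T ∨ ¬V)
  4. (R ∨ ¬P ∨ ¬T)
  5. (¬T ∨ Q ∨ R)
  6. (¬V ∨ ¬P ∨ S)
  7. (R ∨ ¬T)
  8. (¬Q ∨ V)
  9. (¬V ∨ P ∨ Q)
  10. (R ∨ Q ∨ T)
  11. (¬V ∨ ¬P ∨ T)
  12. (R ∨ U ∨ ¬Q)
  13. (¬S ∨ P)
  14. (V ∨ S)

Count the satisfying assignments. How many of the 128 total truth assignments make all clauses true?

7

Satisfying assignments:
  P=F Q=T R=F S=F T=F U=T V=T
  P=F Q=T R=T S=F T=F U=F V=T
  P=F Q=T R=T S=F T=F U=T V=T
  P=T Q=F R=T S=T T=T U=F V=F
  P=T Q=F R=T S=T T=T U=F V=T
  P=T Q=F R=T S=T T=T U=T V=F
  P=T Q=F R=T S=T T=T U=T V=T
That's 7 in total.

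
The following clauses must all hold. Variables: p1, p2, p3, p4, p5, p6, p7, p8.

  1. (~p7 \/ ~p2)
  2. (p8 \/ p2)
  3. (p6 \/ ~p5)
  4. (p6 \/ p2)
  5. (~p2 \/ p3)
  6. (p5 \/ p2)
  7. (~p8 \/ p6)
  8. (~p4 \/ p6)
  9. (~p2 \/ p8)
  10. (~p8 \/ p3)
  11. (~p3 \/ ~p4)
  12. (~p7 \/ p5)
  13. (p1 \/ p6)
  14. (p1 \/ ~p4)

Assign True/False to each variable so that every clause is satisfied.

p1=1, p2=0, p3=1, p4=0, p5=1, p6=1, p7=0, p8=1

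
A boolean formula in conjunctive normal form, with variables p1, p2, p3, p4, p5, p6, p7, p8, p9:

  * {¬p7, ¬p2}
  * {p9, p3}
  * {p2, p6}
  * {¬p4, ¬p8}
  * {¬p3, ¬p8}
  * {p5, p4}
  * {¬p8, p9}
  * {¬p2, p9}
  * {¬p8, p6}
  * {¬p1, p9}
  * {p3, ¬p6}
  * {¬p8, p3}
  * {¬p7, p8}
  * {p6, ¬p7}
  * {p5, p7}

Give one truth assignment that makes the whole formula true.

p1=T, p2=T, p3=T, p4=T, p5=T, p6=T, p7=F, p8=F, p9=T

Check each clause:
  1. {¬p2, ¬p7} — ¬p7 is true.
  2. {p3, p9} — p9 is true.
  3. {p6, p2} — p2 is true.
  4. {¬p4, ¬p8} — ¬p8 is true.
  5. {¬p8, ¬p3} — ¬p8 is true.
  6. {p5, p4} — p4 is true.
  7. {¬p8, p9} — ¬p8 is true.
  8. {¬p2, p9} — p9 is true.
  9. {¬p8, p6} — ¬p8 is true.
  10. {¬p1, p9} — p9 is true.
  11. {p3, ¬p6} — p3 is true.
  12. {p3, ¬p8} — ¬p8 is true.
  13. {¬p7, p8} — ¬p7 is true.
  14. {p6, ¬p7} — ¬p7 is true.
  15. {p7, p5} — p5 is true.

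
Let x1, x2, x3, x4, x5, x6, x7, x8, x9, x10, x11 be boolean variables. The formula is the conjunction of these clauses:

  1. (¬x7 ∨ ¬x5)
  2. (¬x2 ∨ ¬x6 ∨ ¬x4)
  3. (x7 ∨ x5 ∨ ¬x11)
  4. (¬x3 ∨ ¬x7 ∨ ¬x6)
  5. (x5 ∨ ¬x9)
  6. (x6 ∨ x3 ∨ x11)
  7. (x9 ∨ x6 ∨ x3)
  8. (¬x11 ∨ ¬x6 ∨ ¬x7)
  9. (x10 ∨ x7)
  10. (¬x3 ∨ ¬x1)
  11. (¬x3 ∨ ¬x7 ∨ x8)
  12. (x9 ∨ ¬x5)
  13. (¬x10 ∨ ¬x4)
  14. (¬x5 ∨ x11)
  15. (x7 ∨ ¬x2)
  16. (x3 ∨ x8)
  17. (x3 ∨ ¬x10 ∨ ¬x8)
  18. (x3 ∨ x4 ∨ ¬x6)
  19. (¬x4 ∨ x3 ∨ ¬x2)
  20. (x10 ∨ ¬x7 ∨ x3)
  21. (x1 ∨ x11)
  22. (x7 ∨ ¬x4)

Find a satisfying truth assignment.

x1=False  x2=False  x3=True  x4=False  x5=False  x6=False  x7=True  x8=True  x9=False  x10=False  x11=True

x2 occurs only negated in the remaining clauses — set x2 = False.
Set x1 = False and propagate.
  then x11 is forced to True.
The remaining clauses are satisfied by x3 = True, x4 = False, x5 = False, x6 = False, x7 = True, x8 = True, x9 = False, x10 = False.
Every clause has at least one true literal under this assignment.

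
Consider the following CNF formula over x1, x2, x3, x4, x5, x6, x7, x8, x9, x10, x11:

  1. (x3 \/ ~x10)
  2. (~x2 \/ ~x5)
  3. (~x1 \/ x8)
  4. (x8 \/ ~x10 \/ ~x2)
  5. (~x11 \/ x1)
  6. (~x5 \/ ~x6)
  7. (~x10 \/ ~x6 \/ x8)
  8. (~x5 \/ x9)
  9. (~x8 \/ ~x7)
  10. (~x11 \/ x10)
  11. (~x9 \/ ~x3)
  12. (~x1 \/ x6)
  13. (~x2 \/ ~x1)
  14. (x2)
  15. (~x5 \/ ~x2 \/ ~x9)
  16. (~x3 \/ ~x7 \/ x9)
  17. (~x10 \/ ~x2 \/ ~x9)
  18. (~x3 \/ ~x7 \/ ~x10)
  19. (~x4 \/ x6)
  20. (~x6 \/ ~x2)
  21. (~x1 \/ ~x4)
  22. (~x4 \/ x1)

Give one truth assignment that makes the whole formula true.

(x2) is a unit clause, so x2 = True.
Unit propagation: (~x5) forces x5 = False.
The clause (~x1) is unit: x1 must be False.
(~x11) is a unit clause, so x11 = False.
(~x6) is a unit clause, so x6 = False.
Unit propagation: (~x4) forces x4 = False.
x10 occurs only negated in the remaining clauses — set x10 = False.
Branch on x3: take x3 = False.
The remaining clauses are satisfied by x7 = True, x8 = False, x9 = True.
Every clause has at least one true literal under this assignment.

x1 = F  x2 = T  x3 = F  x4 = F  x5 = F  x6 = F  x7 = T  x8 = F  x9 = T  x10 = F  x11 = F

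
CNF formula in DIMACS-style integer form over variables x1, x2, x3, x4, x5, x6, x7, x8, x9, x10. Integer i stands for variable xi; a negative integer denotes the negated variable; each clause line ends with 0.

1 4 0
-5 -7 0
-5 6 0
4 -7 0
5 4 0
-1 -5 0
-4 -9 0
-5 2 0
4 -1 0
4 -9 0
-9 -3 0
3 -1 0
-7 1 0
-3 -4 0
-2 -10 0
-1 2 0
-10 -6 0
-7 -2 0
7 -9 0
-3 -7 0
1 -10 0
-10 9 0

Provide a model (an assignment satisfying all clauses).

x1 = False  x2 = False  x3 = False  x4 = True  x5 = False  x6 = False  x7 = False  x8 = True  x9 = False  x10 = False

Check each clause:
  1. {x4, x1} — x4 is true.
  2. {¬x5, ¬x7} — ¬x7 is true.
  3. {¬x5, x6} — ¬x5 is true.
  4. {¬x7, x4} — ¬x7 is true.
  5. {x5, x4} — x4 is true.
  6. {¬x1, ¬x5} — ¬x5 is true.
  7. {¬x4, ¬x9} — ¬x9 is true.
  8. {¬x5, x2} — ¬x5 is true.
  9. {x4, ¬x1} — x4 is true.
  10. {¬x9, x4} — x4 is true.
  11. {¬x3, ¬x9} — ¬x3 is true.
  12. {x3, ¬x1} — ¬x1 is true.
  13. {x1, ¬x7} — ¬x7 is true.
  14. {¬x4, ¬x3} — ¬x3 is true.
  15. {¬x10, ¬x2} — ¬x10 is true.
  16. {¬x1, x2} — ¬x1 is true.
  17. {¬x10, ¬x6} — ¬x6 is true.
  18. {¬x7, ¬x2} — ¬x7 is true.
  19. {¬x9, x7} — ¬x9 is true.
  20. {¬x7, ¬x3} — ¬x7 is true.
  21. {¬x10, x1} — ¬x10 is true.
  22. {x9, ¬x10} — ¬x10 is true.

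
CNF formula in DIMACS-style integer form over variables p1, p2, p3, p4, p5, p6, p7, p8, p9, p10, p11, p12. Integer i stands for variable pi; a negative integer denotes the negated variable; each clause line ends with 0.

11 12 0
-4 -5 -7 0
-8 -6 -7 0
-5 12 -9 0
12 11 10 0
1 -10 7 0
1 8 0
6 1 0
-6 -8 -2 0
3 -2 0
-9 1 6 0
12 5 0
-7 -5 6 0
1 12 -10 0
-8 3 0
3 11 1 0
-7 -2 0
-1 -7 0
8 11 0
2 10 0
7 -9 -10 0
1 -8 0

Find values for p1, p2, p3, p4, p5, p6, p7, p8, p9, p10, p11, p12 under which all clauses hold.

p1=T, p2=F, p3=T, p4=T, p5=T, p6=T, p7=F, p8=T, p9=F, p10=T, p11=T, p12=T

p3 occurs only positively in the remaining clauses — set p3 = True.
p9 occurs only negated in the remaining clauses — set p9 = False.
Try p1 = True.
  then p7 is forced to False.
Branch on p2: take p2 = False.
  then p10 is forced to True.
Branch on p5: take p5 = True.
The remaining clauses are satisfied by p4 = True, p6 = True, p8 = True, p11 = True, p12 = True.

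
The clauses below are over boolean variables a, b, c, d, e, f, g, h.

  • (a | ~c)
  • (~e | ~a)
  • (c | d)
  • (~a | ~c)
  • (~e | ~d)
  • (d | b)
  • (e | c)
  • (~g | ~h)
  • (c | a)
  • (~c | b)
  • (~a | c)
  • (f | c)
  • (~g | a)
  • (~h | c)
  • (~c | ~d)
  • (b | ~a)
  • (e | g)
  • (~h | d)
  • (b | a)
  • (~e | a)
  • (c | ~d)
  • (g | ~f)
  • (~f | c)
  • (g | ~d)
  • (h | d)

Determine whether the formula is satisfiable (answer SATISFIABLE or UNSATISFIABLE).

UNSATISFIABLE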